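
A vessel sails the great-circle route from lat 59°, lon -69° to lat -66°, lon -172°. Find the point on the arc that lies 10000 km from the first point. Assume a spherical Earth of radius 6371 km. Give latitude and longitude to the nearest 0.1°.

Convert each endpoint to a unit vector on the sphere (x = cos φ cos λ, y = cos φ sin λ, z = sin φ).
The central angle between the endpoints is δ = arccos(p₁·p₂) ≈ 2.550 rad (146.1°). The total great-circle distance is δ·R ≈ 2.550 × 6371 ≈ 16248 km, so the target fraction is f = 10000/16248 ≈ 0.615.
Interpolate at f ≈ 0.615 with slerp weights a = sin((1−f)δ)/sin δ ≈ 1.490, b = sin(fδ)/sin δ ≈ 1.794.
p = a·p₁ + b·p₂ ≈ (-0.447, -0.818, -0.361); φ = arcsin(p_z) ≈ -21.17°, λ = atan2(p_y, p_x) ≈ -118.67°.

≈ lat -21.2°, lon -118.7°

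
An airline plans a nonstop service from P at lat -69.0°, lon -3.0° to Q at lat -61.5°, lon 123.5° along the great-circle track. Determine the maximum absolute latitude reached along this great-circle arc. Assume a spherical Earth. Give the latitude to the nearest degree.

The great circle lies in the plane with unit normal n̂ = (p₁ × p₂)/|p₁ × p₂|.
Here n̂_z ≈ +0.198; the vertex latitude is φ_max = arccos|n̂_z| ≈ 78.6°.
Check via Clairaut: cos φ_max = |cos φ₁| · sin C = cos(69.0°)·sin(146.5°) ≈ 0.198, again giving ≈ 78.6°.

≈ -79°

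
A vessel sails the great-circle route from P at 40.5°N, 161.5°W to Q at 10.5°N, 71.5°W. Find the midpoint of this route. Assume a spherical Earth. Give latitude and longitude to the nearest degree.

≈ 34°N, 109°W

Convert each endpoint to a unit vector on the sphere (x = cos φ cos λ, y = cos φ sin λ, z = sin φ).
The central angle between the endpoints is δ = arccos(p₁·p₂) ≈ 1.452 rad (83.2°).
Interpolate at f = 1/2 with slerp weights a = sin((1−f)δ)/sin δ ≈ 0.669, b = sin(fδ)/sin δ ≈ 0.669.
p = a·p₁ + b·p₂ ≈ (-0.274, -0.785, 0.556); φ = arcsin(p_z) ≈ 33.79°, λ = atan2(p_y, p_x) ≈ -109.22°.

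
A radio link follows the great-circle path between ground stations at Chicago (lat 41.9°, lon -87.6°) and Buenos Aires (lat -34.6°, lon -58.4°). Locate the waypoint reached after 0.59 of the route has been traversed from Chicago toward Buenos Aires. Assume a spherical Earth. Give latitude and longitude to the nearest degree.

Convert each endpoint to a unit vector on the sphere (x = cos φ cos λ, y = cos φ sin λ, z = sin φ).
The central angle between the endpoints is δ = arccos(p₁·p₂) ≈ 1.415 rad (81.0°).
Interpolate at f = 0.59 with slerp weights a = sin((1−f)δ)/sin δ ≈ 0.555, b = sin(fδ)/sin δ ≈ 0.750.
p = a·p₁ + b·p₂ ≈ (0.341, -0.938, -0.055); φ = arcsin(p_z) ≈ -3.18°, λ = atan2(p_y, p_x) ≈ -70.04°.

≈ lat -3°, lon -70°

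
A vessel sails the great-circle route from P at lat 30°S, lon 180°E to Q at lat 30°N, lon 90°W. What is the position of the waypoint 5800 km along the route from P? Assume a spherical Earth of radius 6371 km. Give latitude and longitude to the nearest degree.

Write both endpoints as unit vectors p₁, p₂ with components (cos φ cos λ, cos φ sin λ, sin φ).
The central angle between the endpoints is δ = arccos(p₁·p₂) ≈ 1.823 rad (104.5°). The total great-circle distance is δ·R ≈ 1.823 × 6371 ≈ 11617 km, so the target fraction is f = 5800/11617 ≈ 0.499.
Interpolate at f ≈ 0.499 with slerp weights a = sin((1−f)δ)/sin δ ≈ 0.817, b = sin(fδ)/sin δ ≈ 0.816.
p = a·p₁ + b·p₂ ≈ (-0.708, -0.706, -0.001); φ = arcsin(p_z) ≈ -0.05°, λ = atan2(p_y, p_x) ≈ -135.06°.

≈ lat 0°N, lon 135°W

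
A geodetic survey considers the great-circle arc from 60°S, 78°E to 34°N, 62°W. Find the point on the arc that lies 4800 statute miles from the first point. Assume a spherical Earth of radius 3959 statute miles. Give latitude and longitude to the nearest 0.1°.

≈ 31.0°S, 24.9°W

Write both endpoints as unit vectors p₁, p₂ with components (cos φ cos λ, cos φ sin λ, sin φ).
The central angle between the endpoints is δ = arccos(p₁·p₂) ≈ 2.501 rad (143.3°). The total great-circle distance is δ·R ≈ 2.501 × 3959 ≈ 9902 mi, so the target fraction is f = 4800/9902 ≈ 0.485.
Interpolate at f ≈ 0.485 with slerp weights a = sin((1−f)δ)/sin δ ≈ 1.607, b = sin(fδ)/sin δ ≈ 1.567.
p = a·p₁ + b·p₂ ≈ (0.777, -0.361, -0.516); φ = arcsin(p_z) ≈ -31.04°, λ = atan2(p_y, p_x) ≈ -24.92°.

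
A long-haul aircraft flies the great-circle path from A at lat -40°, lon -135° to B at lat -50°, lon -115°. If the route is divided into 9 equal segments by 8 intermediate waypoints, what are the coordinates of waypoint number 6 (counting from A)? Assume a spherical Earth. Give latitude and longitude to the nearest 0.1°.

≈ lat -47.1°, lon -122.5°

The haversine formula gives a central angle δ ≈ 0.301 rad (17.2°) between the endpoints.
Interpolate at f = 6/9 with slerp weights a = sin((1−f)δ)/sin δ ≈ 0.338, b = sin(fδ)/sin δ ≈ 0.672.
p = a·p₁ + b·p₂ ≈ (-0.366, -0.575, -0.732); φ = arcsin(p_z) ≈ -47.07°, λ = atan2(p_y, p_x) ≈ -122.47°.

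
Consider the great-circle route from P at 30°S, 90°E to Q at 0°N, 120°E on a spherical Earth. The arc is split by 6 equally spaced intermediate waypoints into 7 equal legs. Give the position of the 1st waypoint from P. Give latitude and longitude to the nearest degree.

≈ 26°S, 95°E

From cos δ = sin φ₁ sin φ₂ + cos φ₁ cos φ₂ cos Δλ, the central angle is δ ≈ 0.723 rad (41.4°).
Interpolate at f = 1/7 with slerp weights a = sin((1−f)δ)/sin δ ≈ 0.878, b = sin(fδ)/sin δ ≈ 0.156.
p = a·p₁ + b·p₂ ≈ (-0.078, 0.895, -0.439); φ = arcsin(p_z) ≈ -26.03°, λ = atan2(p_y, p_x) ≈ 94.97°.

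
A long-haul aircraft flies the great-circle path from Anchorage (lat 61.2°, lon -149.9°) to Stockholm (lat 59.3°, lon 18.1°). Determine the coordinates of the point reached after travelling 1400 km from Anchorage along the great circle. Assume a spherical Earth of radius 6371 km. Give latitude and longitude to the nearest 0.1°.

≈ lat 73.6°, lon -144.4°

Convert each endpoint to a unit vector on the sphere (x = cos φ cos λ, y = cos φ sin λ, z = sin φ).
The central angle between the endpoints is δ = arccos(p₁·p₂) ≈ 1.032 rad (59.1°). The total great-circle distance is δ·R ≈ 1.032 × 6371 ≈ 6576 km, so the target fraction is f = 1400/6576 ≈ 0.213.
Interpolate at f ≈ 0.213 with slerp weights a = sin((1−f)δ)/sin δ ≈ 0.846, b = sin(fδ)/sin δ ≈ 0.254.
p = a·p₁ + b·p₂ ≈ (-0.229, -0.164, 0.959); φ = arcsin(p_z) ≈ 73.63°, λ = atan2(p_y, p_x) ≈ -144.41°.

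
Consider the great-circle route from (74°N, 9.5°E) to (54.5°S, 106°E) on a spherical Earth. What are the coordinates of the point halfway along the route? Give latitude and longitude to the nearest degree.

Convert each endpoint to a unit vector on the sphere (x = cos φ cos λ, y = cos φ sin λ, z = sin φ).
The central angle between the endpoints is δ = arccos(p₁·p₂) ≈ 2.499 rad (143.2°).
Interpolate at f = 1/2 with slerp weights a = sin((1−f)δ)/sin δ ≈ 1.584, b = sin(fδ)/sin δ ≈ 1.584.
p = a·p₁ + b·p₂ ≈ (0.177, 0.956, 0.233); φ = arcsin(p_z) ≈ 13.48°, λ = atan2(p_y, p_x) ≈ 79.51°.

≈ (13°N, 80°E)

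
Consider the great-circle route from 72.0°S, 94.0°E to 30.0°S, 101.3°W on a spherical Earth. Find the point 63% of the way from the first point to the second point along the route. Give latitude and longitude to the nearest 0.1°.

The haversine formula gives a central angle δ ≈ 1.352 rad (77.4°) between the endpoints.
Interpolate at f = 0.63 with slerp weights a = sin((1−f)δ)/sin δ ≈ 0.491, b = sin(fδ)/sin δ ≈ 0.771.
p = a·p₁ + b·p₂ ≈ (-0.141, -0.503, -0.853); φ = arcsin(p_z) ≈ -58.49°, λ = atan2(p_y, p_x) ≈ -105.70°.

≈ 58.5°S, 105.7°W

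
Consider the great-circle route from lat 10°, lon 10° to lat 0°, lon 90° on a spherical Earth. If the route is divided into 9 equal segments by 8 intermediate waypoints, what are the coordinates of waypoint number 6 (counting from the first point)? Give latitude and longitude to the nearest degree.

≈ lat 5°, lon 64°

Convert each endpoint to a unit vector on the sphere (x = cos φ cos λ, y = cos φ sin λ, z = sin φ).
The central angle between the endpoints is δ = arccos(p₁·p₂) ≈ 1.399 rad (80.2°).
Interpolate at f = 6/9 with slerp weights a = sin((1−f)δ)/sin δ ≈ 0.456, b = sin(fδ)/sin δ ≈ 0.815.
p = a·p₁ + b·p₂ ≈ (0.443, 0.893, 0.079); φ = arcsin(p_z) ≈ 4.54°, λ = atan2(p_y, p_x) ≈ 63.64°.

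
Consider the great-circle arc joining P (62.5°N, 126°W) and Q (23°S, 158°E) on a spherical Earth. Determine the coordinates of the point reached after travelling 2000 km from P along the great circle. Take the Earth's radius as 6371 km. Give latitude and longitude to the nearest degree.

≈ (52°N, 154°W)

Convert each endpoint to a unit vector on the sphere (x = cos φ cos λ, y = cos φ sin λ, z = sin φ).
The central angle between the endpoints is δ = arccos(p₁·p₂) ≈ 1.817 rad (104.1°). The total great-circle distance is δ·R ≈ 1.817 × 6371 ≈ 11576 km, so the target fraction is f = 2000/11576 ≈ 0.173.
Interpolate at f ≈ 0.173 with slerp weights a = sin((1−f)δ)/sin δ ≈ 1.029, b = sin(fδ)/sin δ ≈ 0.318.
p = a·p₁ + b·p₂ ≈ (-0.551, -0.275, 0.788); φ = arcsin(p_z) ≈ 52.01°, λ = atan2(p_y, p_x) ≈ -153.52°.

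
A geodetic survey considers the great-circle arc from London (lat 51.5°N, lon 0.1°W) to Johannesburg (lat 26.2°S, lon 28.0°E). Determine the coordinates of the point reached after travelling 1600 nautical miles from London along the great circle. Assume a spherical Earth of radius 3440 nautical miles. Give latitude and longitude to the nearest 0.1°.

≈ lat 26.6°N, lon 12.3°E

Write both endpoints as unit vectors p₁, p₂ with components (cos φ cos λ, cos φ sin λ, sin φ).
The central angle between the endpoints is δ = arccos(p₁·p₂) ≈ 1.423 rad (81.5°). The total great-circle distance is δ·R ≈ 1.423 × 3440 ≈ 4895 nmi, so the target fraction is f = 1600/4895 ≈ 0.327.
Interpolate at f ≈ 0.327 with slerp weights a = sin((1−f)δ)/sin δ ≈ 0.827, b = sin(fδ)/sin δ ≈ 0.453.
p = a·p₁ + b·p₂ ≈ (0.874, 0.190, 0.447); φ = arcsin(p_z) ≈ 26.55°, λ = atan2(p_y, p_x) ≈ 12.27°.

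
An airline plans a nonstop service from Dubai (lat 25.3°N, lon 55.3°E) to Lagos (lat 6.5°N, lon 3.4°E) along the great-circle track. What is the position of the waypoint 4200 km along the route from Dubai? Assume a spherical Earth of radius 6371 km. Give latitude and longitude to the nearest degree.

≈ lat 13°N, lon 17°E

From cos δ = sin φ₁ sin φ₂ + cos φ₁ cos φ₂ cos Δλ, the central angle is δ ≈ 0.924 rad (52.9°). The total great-circle distance is δ·R ≈ 0.924 × 6371 ≈ 5887 km, so the target fraction is f = 4200/5887 ≈ 0.713.
Interpolate at f ≈ 0.713 with slerp weights a = sin((1−f)δ)/sin δ ≈ 0.328, b = sin(fδ)/sin δ ≈ 0.768.
p = a·p₁ + b·p₂ ≈ (0.930, 0.289, 0.227); φ = arcsin(p_z) ≈ 13.12°, λ = atan2(p_y, p_x) ≈ 17.26°.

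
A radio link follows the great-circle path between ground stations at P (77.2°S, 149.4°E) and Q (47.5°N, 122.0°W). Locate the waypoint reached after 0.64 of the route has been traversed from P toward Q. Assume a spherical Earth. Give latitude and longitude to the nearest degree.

≈ (0°N, 136°W)

Convert each endpoint to a unit vector on the sphere (x = cos φ cos λ, y = cos φ sin λ, z = sin φ).
The central angle between the endpoints is δ = arccos(p₁·p₂) ≈ 2.368 rad (135.7°).
Interpolate at f = 0.64 with slerp weights a = sin((1−f)δ)/sin δ ≈ 1.077, b = sin(fδ)/sin δ ≈ 1.429.
p = a·p₁ + b·p₂ ≈ (-0.717, -0.697, 0.003); φ = arcsin(p_z) ≈ 0.16°, λ = atan2(p_y, p_x) ≈ -135.80°.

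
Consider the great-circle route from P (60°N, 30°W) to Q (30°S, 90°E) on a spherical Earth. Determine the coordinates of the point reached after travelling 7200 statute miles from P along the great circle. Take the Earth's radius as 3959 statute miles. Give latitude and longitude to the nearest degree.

≈ (8°S, 75°E)

From cos δ = sin φ₁ sin φ₂ + cos φ₁ cos φ₂ cos Δλ, the central angle is δ ≈ 2.278 rad (130.5°). The total great-circle distance is δ·R ≈ 2.278 × 3959 ≈ 9018 mi, so the target fraction is f = 7200/9018 ≈ 0.798.
Interpolate at f ≈ 0.798 with slerp weights a = sin((1−f)δ)/sin δ ≈ 0.583, b = sin(fδ)/sin δ ≈ 1.275.
p = a·p₁ + b·p₂ ≈ (0.252, 0.958, -0.133); φ = arcsin(p_z) ≈ -7.63°, λ = atan2(p_y, p_x) ≈ 75.25°.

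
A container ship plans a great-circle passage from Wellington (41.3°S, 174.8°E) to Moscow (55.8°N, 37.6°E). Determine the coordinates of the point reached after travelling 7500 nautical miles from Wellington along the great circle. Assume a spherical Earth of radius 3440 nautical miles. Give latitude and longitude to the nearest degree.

Write both endpoints as unit vectors p₁, p₂ with components (cos φ cos λ, cos φ sin λ, sin φ).
The central angle between the endpoints is δ = arccos(p₁·p₂) ≈ 2.598 rad (148.8°). The total great-circle distance is δ·R ≈ 2.598 × 3440 ≈ 8936 nmi, so the target fraction is f = 7500/8936 ≈ 0.839.
Interpolate at f ≈ 0.839 with slerp weights a = sin((1−f)δ)/sin δ ≈ 0.784, b = sin(fδ)/sin δ ≈ 1.585.
p = a·p₁ + b·p₂ ≈ (0.119, 0.597, 0.793); φ = arcsin(p_z) ≈ 52.51°, λ = atan2(p_y, p_x) ≈ 78.68°.

≈ (53°N, 79°E)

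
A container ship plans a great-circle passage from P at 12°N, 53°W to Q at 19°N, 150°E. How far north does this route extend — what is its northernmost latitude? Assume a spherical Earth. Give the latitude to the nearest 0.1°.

≈ 54.4°N

The great circle lies in the plane with unit normal n̂ = (p₁ × p₂)/|p₁ × p₂|.
Here n̂_z ≈ -0.582; the vertex latitude is φ_max = arccos|n̂_z| ≈ 54.4°.
Check via Clairaut: cos φ_max = |cos φ₁| · sin C = cos(12.0°)·sin(36.5°) ≈ 0.582, again giving ≈ 54.4°.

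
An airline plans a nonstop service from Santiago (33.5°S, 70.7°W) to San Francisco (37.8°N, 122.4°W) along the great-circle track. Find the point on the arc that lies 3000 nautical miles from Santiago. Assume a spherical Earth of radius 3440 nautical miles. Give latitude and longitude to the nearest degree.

The haversine formula gives a central angle δ ≈ 1.501 rad (86.0°) between the endpoints. The total great-circle distance is δ·R ≈ 1.501 × 3440 ≈ 5162 nmi, so the target fraction is f = 3000/5162 ≈ 0.581.
Interpolate at f ≈ 0.581 with slerp weights a = sin((1−f)δ)/sin δ ≈ 0.589, b = sin(fδ)/sin δ ≈ 0.768.
p = a·p₁ + b·p₂ ≈ (-0.163, -0.976, 0.145); φ = arcsin(p_z) ≈ 8.34°, λ = atan2(p_y, p_x) ≈ -99.45°.

≈ (8°N, 99°W)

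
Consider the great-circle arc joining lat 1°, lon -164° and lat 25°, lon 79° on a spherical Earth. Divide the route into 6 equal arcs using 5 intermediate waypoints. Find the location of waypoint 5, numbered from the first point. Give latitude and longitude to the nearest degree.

Write both endpoints as unit vectors p₁, p₂ with components (cos φ cos λ, cos φ sin λ, sin φ).
The central angle between the endpoints is δ = arccos(p₁·p₂) ≈ 1.987 rad (113.8°).
Interpolate at f = 5/6 with slerp weights a = sin((1−f)δ)/sin δ ≈ 0.355, b = sin(fδ)/sin δ ≈ 1.089.
p = a·p₁ + b·p₂ ≈ (-0.153, 0.871, 0.467); φ = arcsin(p_z) ≈ 27.81°, λ = atan2(p_y, p_x) ≈ 99.97°.

≈ lat 28°, lon 100°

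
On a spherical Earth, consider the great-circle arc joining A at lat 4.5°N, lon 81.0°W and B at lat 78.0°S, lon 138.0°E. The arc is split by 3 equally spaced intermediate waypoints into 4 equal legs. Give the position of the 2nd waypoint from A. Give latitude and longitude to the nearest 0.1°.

Write both endpoints as unit vectors p₁, p₂ with components (cos φ cos λ, cos φ sin λ, sin φ).
The central angle between the endpoints is δ = arccos(p₁·p₂) ≈ 1.811 rad (103.8°).
Interpolate at f = 2/4 with slerp weights a = sin((1−f)δ)/sin δ ≈ 0.810, b = sin(fδ)/sin δ ≈ 0.810.
p = a·p₁ + b·p₂ ≈ (0.001, -0.685, -0.729); φ = arcsin(p_z) ≈ -46.78°, λ = atan2(p_y, p_x) ≈ -89.90°.

≈ lat 46.8°S, lon 89.9°W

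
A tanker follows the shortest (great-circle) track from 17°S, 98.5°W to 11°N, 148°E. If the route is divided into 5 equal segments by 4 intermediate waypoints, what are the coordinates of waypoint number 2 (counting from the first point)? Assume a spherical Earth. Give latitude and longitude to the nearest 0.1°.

From cos δ = sin φ₁ sin φ₂ + cos φ₁ cos φ₂ cos Δλ, the central angle is δ ≈ 2.015 rad (115.5°).
Interpolate at f = 2/5 with slerp weights a = sin((1−f)δ)/sin δ ≈ 1.036, b = sin(fδ)/sin δ ≈ 0.799.
p = a·p₁ + b·p₂ ≈ (-0.812, -0.564, -0.150); φ = arcsin(p_z) ≈ -8.65°, λ = atan2(p_y, p_x) ≈ -145.21°.

≈ 8.6°S, 145.2°W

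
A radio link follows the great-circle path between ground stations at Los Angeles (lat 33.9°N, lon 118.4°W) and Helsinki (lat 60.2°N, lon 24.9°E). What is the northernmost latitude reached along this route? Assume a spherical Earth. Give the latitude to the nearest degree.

≈ 76°N

The great circle lies in the plane with unit normal n̂ = (p₁ × p₂)/|p₁ × p₂|.
Here n̂_z ≈ +0.249; the vertex latitude is φ_max = arccos|n̂_z| ≈ 75.6°.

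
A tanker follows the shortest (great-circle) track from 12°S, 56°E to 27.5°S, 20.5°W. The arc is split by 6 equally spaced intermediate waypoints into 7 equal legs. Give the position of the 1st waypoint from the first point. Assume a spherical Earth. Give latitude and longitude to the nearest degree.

≈ 16°S, 46°E

From cos δ = sin φ₁ sin φ₂ + cos φ₁ cos φ₂ cos Δλ, the central angle is δ ≈ 1.268 rad (72.6°).
Interpolate at f = 1/7 with slerp weights a = sin((1−f)δ)/sin δ ≈ 0.927, b = sin(fδ)/sin δ ≈ 0.189.
p = a·p₁ + b·p₂ ≈ (0.664, 0.693, -0.280); φ = arcsin(p_z) ≈ -16.26°, λ = atan2(p_y, p_x) ≈ 46.24°.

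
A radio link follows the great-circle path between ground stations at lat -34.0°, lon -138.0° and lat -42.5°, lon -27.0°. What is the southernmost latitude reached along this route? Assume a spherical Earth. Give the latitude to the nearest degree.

≈ -55°

The great circle lies in the plane with unit normal n̂ = (p₁ × p₂)/|p₁ × p₂|.
Here n̂_z ≈ +0.578; the vertex latitude is φ_max = arccos|n̂_z| ≈ 54.7°.
Check via Clairaut: cos φ_max = |cos φ₁| · sin C = cos(34.0°)·sin(135.8°) ≈ 0.578, again giving ≈ 54.7°.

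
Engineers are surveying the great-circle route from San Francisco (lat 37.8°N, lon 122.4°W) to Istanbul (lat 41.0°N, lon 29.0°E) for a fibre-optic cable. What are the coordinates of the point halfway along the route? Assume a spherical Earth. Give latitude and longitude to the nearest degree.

≈ lat 73°N, lon 52°W

The haversine formula gives a central angle δ ≈ 1.693 rad (97.0°) between the endpoints.
Interpolate at f = 1/2 with slerp weights a = sin((1−f)δ)/sin δ ≈ 0.754, b = sin(fδ)/sin δ ≈ 0.754.
p = a·p₁ + b·p₂ ≈ (0.179, -0.227, 0.957); φ = arcsin(p_z) ≈ 73.20°, λ = atan2(p_y, p_x) ≈ -51.84°.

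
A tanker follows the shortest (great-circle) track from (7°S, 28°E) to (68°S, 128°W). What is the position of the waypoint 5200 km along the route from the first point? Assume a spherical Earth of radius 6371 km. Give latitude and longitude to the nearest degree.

From cos δ = sin φ₁ sin φ₂ + cos φ₁ cos φ₂ cos Δλ, the central angle is δ ≈ 1.799 rad (103.1°). The total great-circle distance is δ·R ≈ 1.799 × 6371 ≈ 11464 km, so the target fraction is f = 5200/11464 ≈ 0.454.
Interpolate at f ≈ 0.454 with slerp weights a = sin((1−f)δ)/sin δ ≈ 0.855, b = sin(fδ)/sin δ ≈ 0.748.
p = a·p₁ + b·p₂ ≈ (0.576, 0.177, -0.798); φ = arcsin(p_z) ≈ -52.91°, λ = atan2(p_y, p_x) ≈ 17.11°.

≈ (53°S, 17°E)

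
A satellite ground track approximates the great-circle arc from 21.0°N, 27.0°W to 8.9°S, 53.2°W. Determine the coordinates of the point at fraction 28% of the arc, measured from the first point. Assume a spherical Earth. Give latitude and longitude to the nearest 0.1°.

≈ 12.8°N, 34.8°W

From cos δ = sin φ₁ sin φ₂ + cos φ₁ cos φ₂ cos Δλ, the central angle is δ ≈ 0.689 rad (39.5°).
Interpolate at f = 0.28 with slerp weights a = sin((1−f)δ)/sin δ ≈ 0.749, b = sin(fδ)/sin δ ≈ 0.302.
p = a·p₁ + b·p₂ ≈ (0.801, -0.556, 0.222); φ = arcsin(p_z) ≈ 12.81°, λ = atan2(p_y, p_x) ≈ -34.75°.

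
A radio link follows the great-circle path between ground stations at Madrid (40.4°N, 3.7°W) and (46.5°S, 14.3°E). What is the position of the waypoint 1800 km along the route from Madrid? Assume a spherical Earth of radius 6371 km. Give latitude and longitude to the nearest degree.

Convert each endpoint to a unit vector on the sphere (x = cos φ cos λ, y = cos φ sin λ, z = sin φ).
The central angle between the endpoints is δ = arccos(p₁·p₂) ≈ 1.542 rad (88.4°). The total great-circle distance is δ·R ≈ 1.542 × 6371 ≈ 9826 km, so the target fraction is f = 1800/9826 ≈ 0.183.
Interpolate at f ≈ 0.183 with slerp weights a = sin((1−f)δ)/sin δ ≈ 0.952, b = sin(fδ)/sin δ ≈ 0.279.
p = a·p₁ + b·p₂ ≈ (0.910, 0.001, 0.415); φ = arcsin(p_z) ≈ 24.52°, λ = atan2(p_y, p_x) ≈ 0.04°.

≈ (25°N, 0°E)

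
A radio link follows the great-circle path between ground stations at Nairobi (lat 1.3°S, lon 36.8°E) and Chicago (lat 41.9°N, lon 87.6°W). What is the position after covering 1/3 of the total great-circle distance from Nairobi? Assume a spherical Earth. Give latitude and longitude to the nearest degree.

Write both endpoints as unit vectors p₁, p₂ with components (cos φ cos λ, cos φ sin λ, sin φ).
The central angle between the endpoints is δ = arccos(p₁·p₂) ≈ 2.021 rad (115.8°).
Interpolate at f = 1/3 with slerp weights a = sin((1−f)δ)/sin δ ≈ 1.083, b = sin(fδ)/sin δ ≈ 0.693.
p = a·p₁ + b·p₂ ≈ (0.889, 0.133, 0.438); φ = arcsin(p_z) ≈ 26.00°, λ = atan2(p_y, p_x) ≈ 8.53°.

≈ lat 26°N, lon 9°E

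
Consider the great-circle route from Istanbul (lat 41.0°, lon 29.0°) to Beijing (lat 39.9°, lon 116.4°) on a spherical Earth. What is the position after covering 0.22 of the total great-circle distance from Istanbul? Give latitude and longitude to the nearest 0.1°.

Convert each endpoint to a unit vector on the sphere (x = cos φ cos λ, y = cos φ sin λ, z = sin φ).
The central angle between the endpoints is δ = arccos(p₁·p₂) ≈ 1.107 rad (63.4°).
Interpolate at f = 0.22 with slerp weights a = sin((1−f)δ)/sin δ ≈ 0.850, b = sin(fδ)/sin δ ≈ 0.270.
p = a·p₁ + b·p₂ ≈ (0.469, 0.496, 0.731); φ = arcsin(p_z) ≈ 46.93°, λ = atan2(p_y, p_x) ≈ 46.62°.

≈ lat 46.9°, lon 46.6°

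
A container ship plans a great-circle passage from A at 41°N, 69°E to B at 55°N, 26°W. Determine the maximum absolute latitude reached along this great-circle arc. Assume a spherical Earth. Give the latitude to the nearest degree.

≈ 60°N

The great circle lies in the plane with unit normal n̂ = (p₁ × p₂)/|p₁ × p₂|.
Here n̂_z ≈ -0.498; the vertex latitude is φ_max = arccos|n̂_z| ≈ 60.1°.
Check via Clairaut: cos φ_max = |cos φ₁| · sin C = cos(41.0°)·sin(41.3°) ≈ 0.498, again giving ≈ 60.1°.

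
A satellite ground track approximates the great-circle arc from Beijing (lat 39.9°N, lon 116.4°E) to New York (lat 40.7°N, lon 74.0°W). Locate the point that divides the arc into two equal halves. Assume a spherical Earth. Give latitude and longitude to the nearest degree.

≈ lat 84°N, lon 163°W

Convert each endpoint to a unit vector on the sphere (x = cos φ cos λ, y = cos φ sin λ, z = sin φ).
The central angle between the endpoints is δ = arccos(p₁·p₂) ≈ 1.725 rad (98.8°).
Interpolate at f = 1/2 with slerp weights a = sin((1−f)δ)/sin δ ≈ 0.769, b = sin(fδ)/sin δ ≈ 0.769.
p = a·p₁ + b·p₂ ≈ (-0.102, -0.032, 0.994); φ = arcsin(p_z) ≈ 83.89°, λ = atan2(p_y, p_x) ≈ -162.52°.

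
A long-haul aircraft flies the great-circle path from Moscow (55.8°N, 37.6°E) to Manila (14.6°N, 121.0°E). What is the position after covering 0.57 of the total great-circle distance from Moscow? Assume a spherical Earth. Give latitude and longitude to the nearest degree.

Write both endpoints as unit vectors p₁, p₂ with components (cos φ cos λ, cos φ sin λ, sin φ).
The central angle between the endpoints is δ = arccos(p₁·p₂) ≈ 1.296 rad (74.3°).
Interpolate at f = 0.57 with slerp weights a = sin((1−f)δ)/sin δ ≈ 0.550, b = sin(fδ)/sin δ ≈ 0.700.
p = a·p₁ + b·p₂ ≈ (-0.104, 0.769, 0.631); φ = arcsin(p_z) ≈ 39.12°, λ = atan2(p_y, p_x) ≈ 97.70°.

≈ 39°N, 98°E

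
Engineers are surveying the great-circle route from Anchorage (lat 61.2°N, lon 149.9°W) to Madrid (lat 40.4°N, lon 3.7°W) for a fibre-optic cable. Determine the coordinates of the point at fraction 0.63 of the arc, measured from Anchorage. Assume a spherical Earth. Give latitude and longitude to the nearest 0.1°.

Convert each endpoint to a unit vector on the sphere (x = cos φ cos λ, y = cos φ sin λ, z = sin φ).
The central angle between the endpoints is δ = arccos(p₁·p₂) ≈ 1.305 rad (74.7°).
Interpolate at f = 0.63 with slerp weights a = sin((1−f)δ)/sin δ ≈ 0.481, b = sin(fδ)/sin δ ≈ 0.759.
p = a·p₁ + b·p₂ ≈ (0.376, -0.154, 0.914); φ = arcsin(p_z) ≈ 66.01°, λ = atan2(p_y, p_x) ≈ -22.19°.

≈ lat 66.0°N, lon 22.2°W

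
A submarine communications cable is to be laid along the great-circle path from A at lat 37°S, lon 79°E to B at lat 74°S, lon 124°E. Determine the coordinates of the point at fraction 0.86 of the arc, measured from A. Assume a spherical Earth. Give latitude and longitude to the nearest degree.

The haversine formula gives a central angle δ ≈ 0.746 rad (42.8°) between the endpoints.
Interpolate at f = 0.86 with slerp weights a = sin((1−f)δ)/sin δ ≈ 0.154, b = sin(fδ)/sin δ ≈ 0.882.
p = a·p₁ + b·p₂ ≈ (-0.113, 0.322, -0.940); φ = arcsin(p_z) ≈ -70.06°, λ = atan2(p_y, p_x) ≈ 109.26°.

≈ lat 70°S, lon 109°E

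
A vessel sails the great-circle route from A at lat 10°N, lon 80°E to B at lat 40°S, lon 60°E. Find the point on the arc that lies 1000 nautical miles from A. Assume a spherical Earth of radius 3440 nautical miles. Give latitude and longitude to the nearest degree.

Write both endpoints as unit vectors p₁, p₂ with components (cos φ cos λ, cos φ sin λ, sin φ).
The central angle between the endpoints is δ = arccos(p₁·p₂) ≈ 0.931 rad (53.3°). The total great-circle distance is δ·R ≈ 0.931 × 3440 ≈ 3202 nmi, so the target fraction is f = 1000/3202 ≈ 0.312.
Interpolate at f ≈ 0.312 with slerp weights a = sin((1−f)δ)/sin δ ≈ 0.745, b = sin(fδ)/sin δ ≈ 0.357.
p = a·p₁ + b·p₂ ≈ (0.264, 0.959, -0.100); φ = arcsin(p_z) ≈ -5.76°, λ = atan2(p_y, p_x) ≈ 74.60°.

≈ lat 6°S, lon 75°E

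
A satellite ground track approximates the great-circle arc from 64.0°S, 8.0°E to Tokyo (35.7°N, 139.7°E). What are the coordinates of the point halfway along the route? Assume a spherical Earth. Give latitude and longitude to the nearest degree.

Write both endpoints as unit vectors p₁, p₂ with components (cos φ cos λ, cos φ sin λ, sin φ).
The central angle between the endpoints is δ = arccos(p₁·p₂) ≈ 2.436 rad (139.6°).
Interpolate at f = 1/2 with slerp weights a = sin((1−f)δ)/sin δ ≈ 1.447, b = sin(fδ)/sin δ ≈ 1.447.
p = a·p₁ + b·p₂ ≈ (-0.268, 0.848, -0.456); φ = arcsin(p_z) ≈ -27.15°, λ = atan2(p_y, p_x) ≈ 107.54°.

≈ 27°S, 108°E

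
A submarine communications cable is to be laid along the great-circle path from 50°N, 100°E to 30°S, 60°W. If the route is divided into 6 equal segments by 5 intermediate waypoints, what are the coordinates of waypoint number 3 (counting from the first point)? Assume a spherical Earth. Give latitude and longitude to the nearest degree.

≈ 38°N, 20°W

The haversine formula gives a central angle δ ≈ 2.705 rad (155.0°) between the endpoints.
Interpolate at f = 3/6 with slerp weights a = sin((1−f)δ)/sin δ ≈ 2.308, b = sin(fδ)/sin δ ≈ 2.308.
p = a·p₁ + b·p₂ ≈ (0.742, -0.270, 0.614); φ = arcsin(p_z) ≈ 37.88°, λ = atan2(p_y, p_x) ≈ -20.00°.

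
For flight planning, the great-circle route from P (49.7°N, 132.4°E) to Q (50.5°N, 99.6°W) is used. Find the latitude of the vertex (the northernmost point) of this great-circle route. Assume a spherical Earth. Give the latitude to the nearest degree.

≈ 70°N

The great circle lies in the plane with unit normal n̂ = (p₁ × p₂)/|p₁ × p₂|.
Here n̂_z ≈ +0.344; the vertex latitude is φ_max = arccos|n̂_z| ≈ 69.9°.
Check via Clairaut: cos φ_max = |cos φ₁| · sin C = cos(49.7°)·sin(32.1°) ≈ 0.344, again giving ≈ 69.9°.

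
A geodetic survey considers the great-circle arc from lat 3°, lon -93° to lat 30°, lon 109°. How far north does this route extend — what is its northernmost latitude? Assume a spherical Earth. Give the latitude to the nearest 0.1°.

The great circle lies in the plane with unit normal n̂ = (p₁ × p₂)/|p₁ × p₂|.
Here n̂_z ≈ -0.513; the vertex latitude is φ_max = arccos|n̂_z| ≈ 59.1°.

≈ 59.1°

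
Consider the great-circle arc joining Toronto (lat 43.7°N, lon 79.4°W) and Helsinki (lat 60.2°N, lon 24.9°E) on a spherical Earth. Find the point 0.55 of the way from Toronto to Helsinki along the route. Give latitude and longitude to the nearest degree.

Write both endpoints as unit vectors p₁, p₂ with components (cos φ cos λ, cos φ sin λ, sin φ).
The central angle between the endpoints is δ = arccos(p₁·p₂) ≈ 1.035 rad (59.3°).
Interpolate at f = 0.55 with slerp weights a = sin((1−f)δ)/sin δ ≈ 0.522, b = sin(fδ)/sin δ ≈ 0.627.
p = a·p₁ + b·p₂ ≈ (0.352, -0.240, 0.905); φ = arcsin(p_z) ≈ 64.79°, λ = atan2(p_y, p_x) ≈ -34.28°.

≈ lat 65°N, lon 34°W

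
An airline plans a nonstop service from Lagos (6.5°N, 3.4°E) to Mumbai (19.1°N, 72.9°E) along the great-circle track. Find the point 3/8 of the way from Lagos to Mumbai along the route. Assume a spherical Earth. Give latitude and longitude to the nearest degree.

Write both endpoints as unit vectors p₁, p₂ with components (cos φ cos λ, cos φ sin λ, sin φ).
The central angle between the endpoints is δ = arccos(p₁·p₂) ≈ 1.196 rad (68.5°).
Interpolate at f = 3/8 with slerp weights a = sin((1−f)δ)/sin δ ≈ 0.731, b = sin(fδ)/sin δ ≈ 0.466.
p = a·p₁ + b·p₂ ≈ (0.854, 0.464, 0.235); φ = arcsin(p_z) ≈ 13.60°, λ = atan2(p_y, p_x) ≈ 28.51°.

≈ 14°N, 29°E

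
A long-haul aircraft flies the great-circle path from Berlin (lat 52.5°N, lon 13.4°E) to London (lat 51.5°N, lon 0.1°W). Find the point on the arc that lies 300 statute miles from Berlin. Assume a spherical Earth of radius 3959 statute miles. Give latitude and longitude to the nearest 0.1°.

≈ lat 52.2°N, lon 6.3°E

Write both endpoints as unit vectors p₁, p₂ with components (cos φ cos λ, cos φ sin λ, sin φ).
The central angle between the endpoints is δ = arccos(p₁·p₂) ≈ 0.146 rad (8.4°). The total great-circle distance is δ·R ≈ 0.146 × 3959 ≈ 578 mi, so the target fraction is f = 300/578 ≈ 0.519.
Interpolate at f ≈ 0.519 with slerp weights a = sin((1−f)δ)/sin δ ≈ 0.482, b = sin(fδ)/sin δ ≈ 0.521.
p = a·p₁ + b·p₂ ≈ (0.610, 0.067, 0.790); φ = arcsin(p_z) ≈ 52.17°, λ = atan2(p_y, p_x) ≈ 6.31°.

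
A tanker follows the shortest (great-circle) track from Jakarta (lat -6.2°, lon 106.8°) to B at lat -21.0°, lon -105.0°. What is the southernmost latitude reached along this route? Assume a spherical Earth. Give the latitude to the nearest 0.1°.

≈ -42.3°

The great circle lies in the plane with unit normal n̂ = (p₁ × p₂)/|p₁ × p₂|.
Here n̂_z ≈ +0.740; the vertex latitude is φ_max = arccos|n̂_z| ≈ 42.3°.
Check via Clairaut: cos φ_max = |cos φ₁| · sin C = cos(6.2°)·sin(131.9°) ≈ 0.740, again giving ≈ 42.3°.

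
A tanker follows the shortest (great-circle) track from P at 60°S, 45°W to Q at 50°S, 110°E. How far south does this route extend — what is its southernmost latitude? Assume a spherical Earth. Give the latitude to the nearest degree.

The great circle lies in the plane with unit normal n̂ = (p₁ × p₂)/|p₁ × p₂|.
Here n̂_z ≈ +0.146; the vertex latitude is φ_max = arccos|n̂_z| ≈ 81.6°.
Check via Clairaut: cos φ_max = |cos φ₁| · sin C = cos(60.0°)·sin(163.0°) ≈ 0.146, again giving ≈ 81.6°.

≈ 82°S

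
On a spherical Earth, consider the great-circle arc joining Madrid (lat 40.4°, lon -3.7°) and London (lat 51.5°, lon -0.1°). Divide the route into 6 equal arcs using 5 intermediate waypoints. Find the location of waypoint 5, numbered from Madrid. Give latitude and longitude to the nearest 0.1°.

≈ lat 49.7°, lon -0.8°

Write both endpoints as unit vectors p₁, p₂ with components (cos φ cos λ, cos φ sin λ, sin φ).
The central angle between the endpoints is δ = arccos(p₁·p₂) ≈ 0.199 rad (11.4°).
Interpolate at f = 5/6 with slerp weights a = sin((1−f)δ)/sin δ ≈ 0.168, b = sin(fδ)/sin δ ≈ 0.835.
p = a·p₁ + b·p₂ ≈ (0.647, -0.009, 0.762); φ = arcsin(p_z) ≈ 49.66°, λ = atan2(p_y, p_x) ≈ -0.81°.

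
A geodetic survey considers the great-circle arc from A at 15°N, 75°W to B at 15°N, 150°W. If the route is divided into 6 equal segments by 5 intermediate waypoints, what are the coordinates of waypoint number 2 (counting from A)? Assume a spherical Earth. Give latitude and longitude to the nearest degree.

Write both endpoints as unit vectors p₁, p₂ with components (cos φ cos λ, cos φ sin λ, sin φ).
The central angle between the endpoints is δ = arccos(p₁·p₂) ≈ 1.257 rad (72.0°).
Interpolate at f = 2/6 with slerp weights a = sin((1−f)δ)/sin δ ≈ 0.782, b = sin(fδ)/sin δ ≈ 0.428.
p = a·p₁ + b·p₂ ≈ (-0.162, -0.936, 0.313); φ = arcsin(p_z) ≈ 18.24°, λ = atan2(p_y, p_x) ≈ -99.85°.

≈ 18°N, 100°W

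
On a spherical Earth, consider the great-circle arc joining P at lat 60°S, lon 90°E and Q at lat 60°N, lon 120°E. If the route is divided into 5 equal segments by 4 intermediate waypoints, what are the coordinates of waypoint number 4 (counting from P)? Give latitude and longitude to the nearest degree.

≈ lat 36°N, lon 111°E

From cos δ = sin φ₁ sin φ₂ + cos φ₁ cos φ₂ cos Δλ, the central angle is δ ≈ 2.134 rad (122.2°).
Interpolate at f = 4/5 with slerp weights a = sin((1−f)δ)/sin δ ≈ 0.489, b = sin(fδ)/sin δ ≈ 1.171.
p = a·p₁ + b·p₂ ≈ (-0.293, 0.752, 0.591); φ = arcsin(p_z) ≈ 36.21°, λ = atan2(p_y, p_x) ≈ 111.28°.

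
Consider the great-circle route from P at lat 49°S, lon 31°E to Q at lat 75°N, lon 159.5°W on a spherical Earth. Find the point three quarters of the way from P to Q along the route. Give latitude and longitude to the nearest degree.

≈ lat 66°N, lon 45°E

Convert each endpoint to a unit vector on the sphere (x = cos φ cos λ, y = cos φ sin λ, z = sin φ).
The central angle between the endpoints is δ = arccos(p₁·p₂) ≈ 2.681 rad (153.6°).
Interpolate at f = 3/4 with slerp weights a = sin((1−f)δ)/sin δ ≈ 1.399, b = sin(fδ)/sin δ ≈ 2.037.
p = a·p₁ + b·p₂ ≈ (0.293, 0.288, 0.912); φ = arcsin(p_z) ≈ 65.75°, λ = atan2(p_y, p_x) ≈ 44.53°.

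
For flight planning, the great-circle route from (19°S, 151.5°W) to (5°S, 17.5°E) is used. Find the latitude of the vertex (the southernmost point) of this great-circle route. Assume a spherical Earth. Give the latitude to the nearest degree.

≈ 66°S

The great circle lies in the plane with unit normal n̂ = (p₁ × p₂)/|p₁ × p₂|.
Here n̂_z ≈ +0.405; the vertex latitude is φ_max = arccos|n̂_z| ≈ 66.1°.
Check via Clairaut: cos φ_max = |cos φ₁| · sin C = cos(19.0°)·sin(154.6°) ≈ 0.405, again giving ≈ 66.1°.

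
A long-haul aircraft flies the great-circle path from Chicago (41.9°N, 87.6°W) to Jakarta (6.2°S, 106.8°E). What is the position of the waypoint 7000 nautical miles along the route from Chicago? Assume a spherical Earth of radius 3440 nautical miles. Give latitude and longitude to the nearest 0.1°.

Write both endpoints as unit vectors p₁, p₂ with components (cos φ cos λ, cos φ sin λ, sin φ).
The central angle between the endpoints is δ = arccos(p₁·p₂) ≈ 2.480 rad (142.1°). The total great-circle distance is δ·R ≈ 2.480 × 3440 ≈ 8530 nmi, so the target fraction is f = 7000/8530 ≈ 0.821.
Interpolate at f ≈ 0.821 with slerp weights a = sin((1−f)δ)/sin δ ≈ 0.700, b = sin(fδ)/sin δ ≈ 1.455.
p = a·p₁ + b·p₂ ≈ (-0.396, 0.864, 0.310); φ = arcsin(p_z) ≈ 18.09°, λ = atan2(p_y, p_x) ≈ 114.64°.

≈ (18.1°N, 114.6°E)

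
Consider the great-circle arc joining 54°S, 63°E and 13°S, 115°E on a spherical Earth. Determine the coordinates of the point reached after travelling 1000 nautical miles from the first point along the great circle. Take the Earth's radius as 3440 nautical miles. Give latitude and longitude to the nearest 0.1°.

Write both endpoints as unit vectors p₁, p₂ with components (cos φ cos λ, cos φ sin λ, sin φ).
The central angle between the endpoints is δ = arccos(p₁·p₂) ≈ 1.007 rad (57.7°). The total great-circle distance is δ·R ≈ 1.007 × 3440 ≈ 3463 nmi, so the target fraction is f = 1000/3463 ≈ 0.289.
Interpolate at f ≈ 0.289 with slerp weights a = sin((1−f)δ)/sin δ ≈ 0.777, b = sin(fδ)/sin δ ≈ 0.339.
p = a·p₁ + b·p₂ ≈ (0.068, 0.706, -0.705); φ = arcsin(p_z) ≈ -44.80°, λ = atan2(p_y, p_x) ≈ 84.53°.

≈ 44.8°S, 84.5°E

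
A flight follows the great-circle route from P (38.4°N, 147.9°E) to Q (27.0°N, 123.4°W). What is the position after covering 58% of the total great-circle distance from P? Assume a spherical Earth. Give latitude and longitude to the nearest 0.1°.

≈ (40.5°N, 156.6°W)

The haversine formula gives a central angle δ ≈ 1.268 rad (72.7°) between the endpoints.
Interpolate at f = 0.58 with slerp weights a = sin((1−f)δ)/sin δ ≈ 0.532, b = sin(fδ)/sin δ ≈ 0.703.
p = a·p₁ + b·p₂ ≈ (-0.698, -0.301, 0.650); φ = arcsin(p_z) ≈ 40.51°, λ = atan2(p_y, p_x) ≈ -156.65°.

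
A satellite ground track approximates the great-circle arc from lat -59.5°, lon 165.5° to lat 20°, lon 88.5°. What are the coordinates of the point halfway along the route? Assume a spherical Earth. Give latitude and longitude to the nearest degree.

≈ lat -24°, lon 114°

Write both endpoints as unit vectors p₁, p₂ with components (cos φ cos λ, cos φ sin λ, sin φ).
The central angle between the endpoints is δ = arccos(p₁·p₂) ≈ 1.759 rad (100.8°).
Interpolate at f = 1/2 with slerp weights a = sin((1−f)δ)/sin δ ≈ 0.784, b = sin(fδ)/sin δ ≈ 0.784.
p = a·p₁ + b·p₂ ≈ (-0.366, 0.837, -0.408); φ = arcsin(p_z) ≈ -24.05°, λ = atan2(p_y, p_x) ≈ 113.64°.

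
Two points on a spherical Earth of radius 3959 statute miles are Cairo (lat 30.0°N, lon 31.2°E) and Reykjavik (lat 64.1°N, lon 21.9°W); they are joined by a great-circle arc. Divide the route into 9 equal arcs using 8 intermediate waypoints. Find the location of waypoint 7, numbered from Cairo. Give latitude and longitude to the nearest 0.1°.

≈ lat 59.0°N, lon 2.4°W

Write both endpoints as unit vectors p₁, p₂ with components (cos φ cos λ, cos φ sin λ, sin φ).
The central angle between the endpoints is δ = arccos(p₁·p₂) ≈ 0.827 rad (47.4°).
Interpolate at f = 7/9 with slerp weights a = sin((1−f)δ)/sin δ ≈ 0.248, b = sin(fδ)/sin δ ≈ 0.815.
p = a·p₁ + b·p₂ ≈ (0.514, -0.021, 0.857); φ = arcsin(p_z) ≈ 59.02°, λ = atan2(p_y, p_x) ≈ -2.38°.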